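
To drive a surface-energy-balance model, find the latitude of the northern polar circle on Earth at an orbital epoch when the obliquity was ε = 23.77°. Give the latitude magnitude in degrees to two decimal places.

66.23°

The polar circle is the lowest latitude that experiences at least one full rotation of continuous daylight at the northern-summer solstice; it lies at |ϕ| = 90° − ε = 90° − 23.77° = 66.23°.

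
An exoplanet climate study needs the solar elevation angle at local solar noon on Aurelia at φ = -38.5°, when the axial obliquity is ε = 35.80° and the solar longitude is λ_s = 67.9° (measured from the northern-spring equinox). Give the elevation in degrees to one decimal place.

Solar declination: sin δ = sin ε · sin λ_s = sin 35.80° × sin 67.9° = 0.54198, so δ = +32.819°.
At local noon the hour angle is zero, so the zenith angle equals |φ − δ| = |-38.5° − (+32.819°)| = 71.319°.
Elevation = 90° − 71.319° = 18.7°.

18.7°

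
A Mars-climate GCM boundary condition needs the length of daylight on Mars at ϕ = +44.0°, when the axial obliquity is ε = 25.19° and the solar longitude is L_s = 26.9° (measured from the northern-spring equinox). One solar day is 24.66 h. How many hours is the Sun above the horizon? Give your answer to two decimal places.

13.83 h

Solar declination: sin δ = sin ε · sin L_s = sin 25.19° × sin 26.9° = 0.19257, so δ = +11.103°.
cos h₀ = −tan ϕ · tan δ = −tan(+44.0°) × tan(+11.103°) = -0.1895, so h₀ = 1.7615 rad = 100.92°.
Daylight = 2h₀/(2π) × 24.66 h = (1.7615/π) × 24.66 = 13.83 h.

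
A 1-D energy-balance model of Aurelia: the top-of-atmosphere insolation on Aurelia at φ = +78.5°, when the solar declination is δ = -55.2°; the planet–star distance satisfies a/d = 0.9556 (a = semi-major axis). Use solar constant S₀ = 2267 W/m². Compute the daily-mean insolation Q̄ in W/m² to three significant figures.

cos H₀ = −tan(+78.5°) tan(-55.200°) = 7.0720 ≥ 1 ⇒ polar night, H₀ = 0 and Q̄ = 0.
Inverse-square distance factor (a/d)² = 0.9556² = 0.913171.

Q̄ ≈ 0.00 W/m²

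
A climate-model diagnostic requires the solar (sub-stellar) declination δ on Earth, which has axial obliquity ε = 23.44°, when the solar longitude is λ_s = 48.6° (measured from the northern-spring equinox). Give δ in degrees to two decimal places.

sin δ = sin ε · sin λ_s = sin 23.44° × sin 48.6° = 0.298386.
δ = arcsin(0.298386) = +17.36°.

δ = +17.36°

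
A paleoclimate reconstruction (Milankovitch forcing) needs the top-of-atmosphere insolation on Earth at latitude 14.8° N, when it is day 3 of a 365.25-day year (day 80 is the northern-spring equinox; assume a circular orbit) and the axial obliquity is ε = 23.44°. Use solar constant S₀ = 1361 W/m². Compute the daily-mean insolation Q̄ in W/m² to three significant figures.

Q̄ ≈ 322 W/m²

Solar longitude: λ_s = 360° × (3 − 80)/365.25 = -75.893°, i.e. -75.893° + 360° = 284.107°.
sin δ = sin 23.44° × sin 284.107° = -0.38579, so δ = -22.693°.
cos H₀ = −tan(+14.8°) tan(-22.693°) = 0.1105, H₀ = 1.4601 rad.
Bracket: H₀ sin φ sin δ + cos φ cos δ sin H₀ = 1.4601×0.25545×-0.38579 + 0.96682×0.92259×0.99388 = -0.143893 + 0.886520 = 0.742627.
Q̄ = (S₀/π) × [bracket] = (1361/π) × 0.742627 = 321.7 W/m².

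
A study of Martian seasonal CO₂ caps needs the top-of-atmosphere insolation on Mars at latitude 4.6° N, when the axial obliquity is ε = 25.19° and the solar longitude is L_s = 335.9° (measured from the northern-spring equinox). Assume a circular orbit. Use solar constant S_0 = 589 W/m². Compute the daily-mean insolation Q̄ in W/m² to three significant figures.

Solar declination: sin δ = sin ε · sin L_s = sin 25.19° × sin 335.9° = -0.17379, so δ = -10.008°.
cos h₀ = −tan(+4.6°) tan(-10.008°) = 0.0142, h₀ = 1.5566 rad.
Bracket: h₀ sin ϕ sin δ + cos ϕ cos δ sin h₀ = 1.5566×0.08020×-0.17379 + 0.99678×0.98478×0.99990 = -0.021696 + 0.981511 = 0.959815.
Q̄ = (S_0/π) × [bracket] = (589/π) × 0.959815 = 180.0 W/m².

Q̄ ≈ 180 W/m²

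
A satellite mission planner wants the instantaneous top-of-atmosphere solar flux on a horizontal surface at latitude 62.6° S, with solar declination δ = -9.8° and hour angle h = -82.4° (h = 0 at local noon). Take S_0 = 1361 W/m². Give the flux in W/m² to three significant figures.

cos θ_z = sin ϕ sin δ + cos ϕ cos δ cos h = 0.151115 + 0.059976 = 0.211091.
Flux = S_0 · cos θ_z = 1361 × 0.211091 = 287.3 W/m².

287 W/m²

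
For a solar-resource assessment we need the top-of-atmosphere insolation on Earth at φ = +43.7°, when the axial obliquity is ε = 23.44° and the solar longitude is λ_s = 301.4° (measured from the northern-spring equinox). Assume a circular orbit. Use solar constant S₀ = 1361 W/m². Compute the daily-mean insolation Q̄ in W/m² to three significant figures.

Q̄ ≈ 153 W/m²

Solar declination: sin δ = sin ε · sin λ_s = sin 23.44° × sin 301.4° = -0.33953, so δ = -19.848°.
cos H₀ = −tan(+43.7°) tan(-19.848°) = 0.3450, H₀ = 1.2186 rad.
Bracket: H₀ sin φ sin δ + cos φ cos δ sin H₀ = 1.2186×0.69088×-0.33953 + 0.72297×0.94059×0.93862 = -0.285852 + 0.638279 = 0.352427.
Q̄ = (S₀/π) × [bracket] = (1361/π) × 0.352427 = 152.7 W/m².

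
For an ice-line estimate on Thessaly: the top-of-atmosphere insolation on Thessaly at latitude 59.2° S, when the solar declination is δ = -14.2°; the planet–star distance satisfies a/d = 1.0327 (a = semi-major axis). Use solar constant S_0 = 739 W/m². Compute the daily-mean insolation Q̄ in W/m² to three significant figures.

Q̄ ≈ 219 W/m²

cos h₀ = −tan(-59.2°) tan(-14.200°) = -0.4245, h₀ = 2.0092 rad.
Bracket: h₀ sin ϕ sin δ + cos ϕ cos δ sin h₀ = 2.0092×-0.85896×-0.24531 + 0.51204×0.96945×0.90544 = 0.423362 + 0.449458 = 0.872820.
Inverse-square distance factor (a/d)² = 1.0327² = 1.066469.
Q̄ = (S_0/π) × 1.066469 × [bracket] = (739/π) × 1.066469 × 0.872820 = 219.0 W/m².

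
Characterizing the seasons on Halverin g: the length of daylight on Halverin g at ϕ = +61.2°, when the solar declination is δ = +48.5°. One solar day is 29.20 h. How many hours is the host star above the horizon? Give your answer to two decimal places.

29.20 h

Sunrise equation: cos h₀ = −tan ϕ · tan δ = -2.0560 ≤ −1, so the host star never sets (polar day) and h₀ = π.
Daylight = 2h₀/(2π) × 29.20 h = (3.1416/π) × 29.20 = 29.20 h.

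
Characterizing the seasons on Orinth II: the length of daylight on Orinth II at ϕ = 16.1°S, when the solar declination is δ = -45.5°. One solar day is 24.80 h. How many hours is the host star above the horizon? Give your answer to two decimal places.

14.75 h

cos h₀ = −tan ϕ · tan δ = −tan(-16.1°) × tan(-45.500°) = -0.2937, so h₀ = 1.8689 rad = 107.08°.
Daylight = 2h₀/(2π) × 24.80 h = (1.8689/π) × 24.80 = 14.75 h.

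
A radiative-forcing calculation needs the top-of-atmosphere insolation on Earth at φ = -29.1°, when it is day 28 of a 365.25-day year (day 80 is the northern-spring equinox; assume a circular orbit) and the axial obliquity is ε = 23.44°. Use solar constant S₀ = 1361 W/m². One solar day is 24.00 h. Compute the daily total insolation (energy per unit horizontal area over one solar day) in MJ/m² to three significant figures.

Solar longitude: λ_s = 360° × (28 − 80)/365.25 = -51.253°, i.e. -51.253° + 360° = 308.747°.
sin δ = sin 23.44° × sin 308.747° = -0.31024, so δ = -18.074°.
cos H₀ = −tan(-29.1°) tan(-18.074°) = -0.1816, H₀ = 1.7535 rad.
Bracket: H₀ sin φ sin δ + cos φ cos δ sin H₀ = 1.7535×-0.48634×-0.31024 + 0.87377×0.95066×0.98337 = 0.264572 + 0.816844 = 1.081416.
Q̄ = (S₀/π) × [bracket] = (1361/π) × 1.081416 = 468.49 W/m².
Daily total = Q̄ × 24.00 h × 3600 s/h = 468.49 × 24.00 × 3600 / 10⁶ = 40.48 MJ/m².

40.5 MJ/m²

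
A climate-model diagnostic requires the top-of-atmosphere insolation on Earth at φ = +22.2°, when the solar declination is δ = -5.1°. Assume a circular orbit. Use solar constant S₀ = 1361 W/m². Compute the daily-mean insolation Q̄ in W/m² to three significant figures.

Q̄ ≈ 377 W/m²

cos H₀ = −tan(+22.2°) tan(-5.100°) = 0.0364, H₀ = 1.5344 rad.
Bracket: H₀ sin φ sin δ + cos φ cos δ sin H₀ = 1.5344×0.37784×-0.08889 + 0.92587×0.99604×0.99934 = -0.051535 + 0.921595 = 0.870060.
Q̄ = (S₀/π) × [bracket] = (1361/π) × 0.870060 = 376.9 W/m².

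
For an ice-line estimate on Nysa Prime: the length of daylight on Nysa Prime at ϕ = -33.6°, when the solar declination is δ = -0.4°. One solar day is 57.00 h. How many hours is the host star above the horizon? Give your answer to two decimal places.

28.58 h

cos h₀ = −tan ϕ · tan δ = −tan(-33.6°) × tan(-0.400°) = -0.0046, so h₀ = 1.5754 rad = 90.27°.
Daylight = 2h₀/(2π) × 57.00 h = (1.5754/π) × 57.00 = 28.58 h.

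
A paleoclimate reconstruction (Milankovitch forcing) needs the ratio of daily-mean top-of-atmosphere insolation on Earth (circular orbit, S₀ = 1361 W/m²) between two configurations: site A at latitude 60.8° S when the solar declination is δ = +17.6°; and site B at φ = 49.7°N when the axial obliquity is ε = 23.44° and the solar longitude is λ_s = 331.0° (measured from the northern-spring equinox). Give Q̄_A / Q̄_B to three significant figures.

Q̄_A / Q̄_B ≈ 0.303

— Configuration A (φ=-60.8°):
cos H₀ = −tan(-60.8°) tan(+17.600°) = 0.5676, H₀ = 0.9672 rad.
Bracket: H₀ sin φ sin δ + cos φ cos δ sin H₀ = 0.9672×-0.87292×0.30237 + 0.48786×0.95319×0.82331 = -0.255287 + 0.382858 = 0.127571.
Q̄ = (S₀/π) × [bracket] = (1361/π) × 0.127571 = 55.266 W/m².
— Configuration B (φ=+49.7°):
Solar declination: sin δ = sin ε · sin λ_s = sin 23.44° × sin 331.0° = -0.19285, so δ = -11.119°.
cos H₀ = −tan(+49.7°) tan(-11.119°) = 0.2318, H₀ = 1.3369 rad.
Bracket: H₀ sin φ sin δ + cos φ cos δ sin H₀ = 1.3369×0.76267×-0.19285 + 0.64679×0.98123×0.97277 = -0.196632 + 0.617368 = 0.420736.
Q̄ = (S₀/π) × [bracket] = (1361/π) × 0.420736 = 182.27 W/m².
Ratio Q̄_A / Q̄_B = 55.266 / 182.27 = 0.3032.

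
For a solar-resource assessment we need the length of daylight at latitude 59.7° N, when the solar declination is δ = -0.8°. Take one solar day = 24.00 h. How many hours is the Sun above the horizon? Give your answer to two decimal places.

11.82 h

cos h₀ = −tan ϕ · tan δ = −tan(+59.7°) × tan(-0.800°) = 0.0239, so h₀ = 1.5469 rad = 88.63°.
Daylight = 2h₀/(2π) × 24.00 h = (1.5469/π) × 24.00 = 11.82 h.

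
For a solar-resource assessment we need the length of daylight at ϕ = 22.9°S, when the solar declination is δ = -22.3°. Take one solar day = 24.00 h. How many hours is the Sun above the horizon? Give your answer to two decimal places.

13.33 h

cos h₀ = −tan ϕ · tan δ = −tan(-22.9°) × tan(-22.300°) = -0.1732, so h₀ = 1.7449 rad = 99.98°.
Daylight = 2h₀/(2π) × 24.00 h = (1.7449/π) × 24.00 = 13.33 h.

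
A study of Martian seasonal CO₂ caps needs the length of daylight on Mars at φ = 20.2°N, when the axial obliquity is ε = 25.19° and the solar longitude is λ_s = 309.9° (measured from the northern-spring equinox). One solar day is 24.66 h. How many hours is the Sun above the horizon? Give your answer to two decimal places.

Solar declination: sin δ = sin ε · sin λ_s = sin 25.19° × sin 309.9° = -0.32652, so δ = -19.058°.
cos H₀ = −tan φ · tan δ = −tan(+20.2°) × tan(-19.058°) = 0.1271, so H₀ = 1.4433 rad = 82.70°.
Daylight = 2H₀/(2π) × 24.66 h = (1.4433/π) × 24.66 = 11.33 h.

11.33 h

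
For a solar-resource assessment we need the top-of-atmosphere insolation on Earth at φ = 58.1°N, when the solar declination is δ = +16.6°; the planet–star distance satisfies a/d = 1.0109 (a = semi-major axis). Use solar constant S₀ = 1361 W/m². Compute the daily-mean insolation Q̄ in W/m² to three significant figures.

Q̄ ≈ 419 W/m²

cos H₀ = −tan(+58.1°) tan(+16.600°) = -0.4789, H₀ = 2.0702 rad.
Bracket: H₀ sin φ sin δ + cos φ cos δ sin H₀ = 2.0702×0.84897×0.28569 + 0.52844×0.95832×0.87785 = 0.502111 + 0.444556 = 0.946667.
Inverse-square distance factor (a/d)² = 1.0109² = 1.021919.
Q̄ = (S₀/π) × 1.021919 × [bracket] = (1361/π) × 1.021919 × 0.946667 = 419.1 W/m².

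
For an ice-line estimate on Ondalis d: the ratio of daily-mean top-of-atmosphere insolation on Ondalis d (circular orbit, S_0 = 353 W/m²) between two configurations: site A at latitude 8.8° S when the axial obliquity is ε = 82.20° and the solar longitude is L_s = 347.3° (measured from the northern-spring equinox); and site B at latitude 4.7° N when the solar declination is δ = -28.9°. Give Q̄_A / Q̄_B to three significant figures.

Q̄_A / Q̄_B ≈ 1.25

— Configuration A (ϕ=-8.8°):
Solar declination: sin δ = sin ε · sin L_s = sin 82.20° × sin 347.3° = -0.21781, so δ = -12.581°.
cos h₀ = −tan(-8.8°) tan(-12.581°) = -0.0345, h₀ = 1.6054 rad.
Bracket: h₀ sin ϕ sin δ + cos ϕ cos δ sin h₀ = 1.6054×-0.15299×-0.21781 + 0.98823×0.97599×0.99940 = 0.053496 + 0.963924 = 1.017420.
Q̄ = (S_0/π) × [bracket] = (353/π) × 1.017420 = 114.32 W/m².
— Configuration B (ϕ=+4.7°):
cos h₀ = −tan(+4.7°) tan(-28.900°) = 0.0454, h₀ = 1.5254 rad.
Bracket: h₀ sin ϕ sin δ + cos ϕ cos δ sin h₀ = 1.5254×0.08194×-0.48328 + 0.99664×0.87546×0.99897 = -0.060406 + 0.871620 = 0.811214.
Q̄ = (S_0/π) × [bracket] = (353/π) × 0.811214 = 91.151 W/m².
Ratio Q̄_A / Q̄_B = 114.32 / 91.151 = 1.254.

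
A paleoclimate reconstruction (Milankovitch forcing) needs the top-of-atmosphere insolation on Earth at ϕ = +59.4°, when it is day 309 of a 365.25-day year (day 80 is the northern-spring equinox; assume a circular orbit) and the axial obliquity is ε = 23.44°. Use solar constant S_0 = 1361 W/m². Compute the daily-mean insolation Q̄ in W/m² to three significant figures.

Q̄ ≈ 71.9 W/m²

Solar longitude: L_s = 360° × (309 − 80)/365.25 = 225.708°.
sin δ = sin 23.44° × sin 225.708° = -0.28474, so δ = -16.543°.
cos h₀ = −tan(+59.4°) tan(-16.543°) = 0.5023, h₀ = 1.0446 rad.
Bracket: h₀ sin ϕ sin δ + cos ϕ cos δ sin h₀ = 1.0446×0.86074×-0.28474 + 0.50904×0.95861×0.86472 = -0.256018 + 0.421958 = 0.165940.
Q̄ = (S_0/π) × [bracket] = (1361/π) × 0.165940 = 71.89 W/m².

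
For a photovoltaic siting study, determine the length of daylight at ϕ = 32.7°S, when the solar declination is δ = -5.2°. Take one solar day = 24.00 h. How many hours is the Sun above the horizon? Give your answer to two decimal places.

12.45 h

cos h₀ = −tan ϕ · tan δ = −tan(-32.7°) × tan(-5.200°) = -0.0584, so h₀ = 1.6293 rad = 93.35°.
Daylight = 2h₀/(2π) × 24.00 h = (1.6293/π) × 24.00 = 12.45 h.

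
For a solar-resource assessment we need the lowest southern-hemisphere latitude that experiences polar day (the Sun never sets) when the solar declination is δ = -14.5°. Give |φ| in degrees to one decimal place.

Polar day requires cos H₀ = −tan φ tan δ ≤ −1, i.e. tan φ tan δ ≥ 1.
The boundary is |tan φ| · |tan δ| = 1, so |φ| = 90° − |δ| = 90° − 14.5° = 75.5° in the southern hemisphere.

|φ| = 75.5°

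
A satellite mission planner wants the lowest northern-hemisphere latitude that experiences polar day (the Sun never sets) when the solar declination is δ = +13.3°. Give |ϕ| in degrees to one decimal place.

Polar day requires cos h₀ = −tan ϕ tan δ ≤ −1, i.e. tan ϕ tan δ ≥ 1.
The boundary is |tan ϕ| · |tan δ| = 1, so |ϕ| = 90° − |δ| = 90° − 13.3° = 76.7° in the northern hemisphere.

|ϕ| = 76.7°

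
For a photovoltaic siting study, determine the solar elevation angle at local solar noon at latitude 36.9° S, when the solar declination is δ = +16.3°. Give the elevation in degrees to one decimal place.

At local noon the hour angle is zero, so the zenith angle equals |ϕ − δ| = |-36.9° − (+16.300°)| = 53.200°.
Elevation = 90° − 53.200° = 36.8°.

36.8°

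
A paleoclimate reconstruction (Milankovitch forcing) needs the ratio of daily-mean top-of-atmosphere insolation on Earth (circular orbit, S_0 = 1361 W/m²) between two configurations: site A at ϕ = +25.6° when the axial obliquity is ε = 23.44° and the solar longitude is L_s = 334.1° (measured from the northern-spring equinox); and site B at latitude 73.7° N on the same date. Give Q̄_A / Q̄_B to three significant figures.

Q̄_A / Q̄_B ≈ 11.6

— Configuration A (ϕ=+25.6°):
Solar declination: sin δ = sin ε · sin L_s = sin 23.44° × sin 334.1° = -0.17375, so δ = -10.006°.
cos h₀ = −tan(+25.6°) tan(-10.006°) = 0.0845, h₀ = 1.4862 rad.
Bracket: h₀ sin ϕ sin δ + cos ϕ cos δ sin h₀ = 1.4862×0.43209×-0.17375 + 0.90183×0.98479×0.99642 = -0.111577 + 0.884934 = 0.773357.
Q̄ = (S_0/π) × [bracket] = (1361/π) × 0.773357 = 335.03 W/m².
— Configuration B (ϕ=+73.7°):
cos h₀ = −tan(+73.7°) tan(-10.006°) = 0.6034, h₀ = 0.9231 rad.
Bracket: h₀ sin ϕ sin δ + cos ϕ cos δ sin h₀ = 0.9231×0.95981×-0.17375 + 0.28067×0.98479×0.79746 = -0.153943 + 0.220419 = 0.066476.
Q̄ = (S_0/π) × [bracket] = (1361/π) × 0.066476 = 28.799 W/m².
Ratio Q̄_A / Q̄_B = 335.03 / 28.799 = 11.63.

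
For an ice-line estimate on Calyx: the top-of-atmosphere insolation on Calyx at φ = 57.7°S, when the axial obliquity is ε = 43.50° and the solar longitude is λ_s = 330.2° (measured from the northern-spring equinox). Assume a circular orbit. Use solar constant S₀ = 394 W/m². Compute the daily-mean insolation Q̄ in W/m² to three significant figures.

Q̄ ≈ 131 W/m²

Solar declination: sin δ = sin ε · sin λ_s = sin 43.50° × sin 330.2° = -0.34209, so δ = -20.005°.
cos H₀ = −tan(-57.7°) tan(-20.005°) = -0.5759, H₀ = 2.1845 rad.
Bracket: H₀ sin φ sin δ + cos φ cos δ sin H₀ = 2.1845×-0.84526×-0.34209 + 0.53435×0.93967×0.81753 = 0.631659 + 0.410492 = 1.042151.
Q̄ = (S₀/π) × [bracket] = (394/π) × 1.042151 = 130.7 W/m².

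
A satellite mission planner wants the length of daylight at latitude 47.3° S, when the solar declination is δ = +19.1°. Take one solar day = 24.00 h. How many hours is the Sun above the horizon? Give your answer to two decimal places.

9.06 h

cos H₀ = −tan φ · tan δ = −tan(-47.3°) × tan(+19.100°) = 0.3753, so H₀ = 1.1861 rad = 67.96°.
Daylight = 2H₀/(2π) × 24.00 h = (1.1861/π) × 24.00 = 9.06 h.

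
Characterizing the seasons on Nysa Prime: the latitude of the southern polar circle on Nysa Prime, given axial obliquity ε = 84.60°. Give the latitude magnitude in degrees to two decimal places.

5.40°

The polar circle is the lowest latitude that experiences at least one full rotation of continuous darkness at the northern-summer solstice; it lies at |ϕ| = 90° − ε = 90° − 84.60° = 5.40°.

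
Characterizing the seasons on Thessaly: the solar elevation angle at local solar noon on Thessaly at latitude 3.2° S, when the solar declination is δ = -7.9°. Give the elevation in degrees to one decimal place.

At local noon the hour angle is zero, so the zenith angle equals |φ − δ| = |-3.2° − (-7.900°)| = 4.700°.
Elevation = 90° − 4.700° = 85.3°.

85.3°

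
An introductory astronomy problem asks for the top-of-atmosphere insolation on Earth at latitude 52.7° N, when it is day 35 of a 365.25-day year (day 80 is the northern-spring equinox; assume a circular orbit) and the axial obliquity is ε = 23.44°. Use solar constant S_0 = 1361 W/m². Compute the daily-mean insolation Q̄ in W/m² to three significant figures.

Solar longitude: L_s = 360° × (35 − 80)/365.25 = -44.353°, i.e. -44.353° + 360° = 315.647°.
sin δ = sin 23.44° × sin 315.647° = -0.27809, so δ = -16.146°.
cos h₀ = −tan(+52.7°) tan(-16.146°) = 0.3800, h₀ = 1.1810 rad.
Bracket: h₀ sin ϕ sin δ + cos ϕ cos δ sin h₀ = 1.1810×0.79547×-0.27809 + 0.60599×0.96056×0.92497 = -0.261252 + 0.538416 = 0.277164.
Q̄ = (S_0/π) × [bracket] = (1361/π) × 0.277164 = 120.1 W/m².

Q̄ ≈ 120 W/m²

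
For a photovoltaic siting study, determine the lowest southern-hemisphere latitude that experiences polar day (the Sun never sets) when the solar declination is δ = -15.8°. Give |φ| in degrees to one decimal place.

|φ| = 74.2°

Polar day requires cos H₀ = −tan φ tan δ ≤ −1, i.e. tan φ tan δ ≥ 1.
The boundary is |tan φ| · |tan δ| = 1, so |φ| = 90° − |δ| = 90° − 15.8° = 74.2° in the southern hemisphere.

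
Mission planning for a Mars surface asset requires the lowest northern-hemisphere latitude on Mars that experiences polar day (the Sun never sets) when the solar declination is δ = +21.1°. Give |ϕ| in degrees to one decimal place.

Polar day requires cos h₀ = −tan ϕ tan δ ≤ −1, i.e. tan ϕ tan δ ≥ 1.
The boundary is |tan ϕ| · |tan δ| = 1, so |ϕ| = 90° − |δ| = 90° − 21.1° = 68.9° in the northern hemisphere.

|ϕ| = 68.9°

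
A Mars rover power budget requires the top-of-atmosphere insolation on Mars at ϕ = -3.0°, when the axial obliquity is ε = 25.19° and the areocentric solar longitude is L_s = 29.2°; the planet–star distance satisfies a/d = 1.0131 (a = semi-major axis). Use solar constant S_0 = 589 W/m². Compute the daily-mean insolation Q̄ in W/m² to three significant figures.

Q̄ ≈ 185 W/m²

sin δ = sin 25.19° × sin 29.2° = 0.20764, so δ = +11.984°.
cos h₀ = −tan(-3.0°) tan(+11.984°) = 0.0111, h₀ = 1.5597 rad.
Bracket: h₀ sin ϕ sin δ + cos ϕ cos δ sin h₀ = 1.5597×-0.05234×0.20764 + 0.99863×0.97820×0.99994 = -0.016951 + 0.976801 = 0.959850.
Inverse-square distance factor (a/d)² = 1.0131² = 1.026372.
Q̄ = (S_0/π) × 1.026372 × [bracket] = (589/π) × 1.026372 × 0.959850 = 184.7 W/m².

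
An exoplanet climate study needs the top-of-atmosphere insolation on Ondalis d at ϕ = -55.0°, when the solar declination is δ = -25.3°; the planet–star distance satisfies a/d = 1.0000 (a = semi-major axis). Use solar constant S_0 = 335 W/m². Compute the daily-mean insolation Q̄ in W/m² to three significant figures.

Q̄ ≈ 127 W/m²

cos h₀ = −tan(-55.0°) tan(-25.300°) = -0.6751, h₀ = 2.3119 rad.
Bracket: h₀ sin ϕ sin δ + cos ϕ cos δ sin h₀ = 2.3119×-0.81915×-0.42736 + 0.57358×0.90408×0.73774 = 0.809331 + 0.382564 = 1.191895.
Inverse-square distance factor (a/d)² = 1.0000² = 1.000000.
Q̄ = (S_0/π) × [bracket] = (335/π) × 1.191895 = 127.1 W/m².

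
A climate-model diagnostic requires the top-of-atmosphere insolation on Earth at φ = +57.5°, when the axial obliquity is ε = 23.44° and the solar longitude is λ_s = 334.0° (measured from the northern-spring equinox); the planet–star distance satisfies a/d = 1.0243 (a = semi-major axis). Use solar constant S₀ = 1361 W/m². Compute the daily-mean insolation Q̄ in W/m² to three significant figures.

Solar declination: sin δ = sin ε · sin λ_s = sin 23.44° × sin 334.0° = -0.17438, so δ = -10.043°.
cos H₀ = −tan(+57.5°) tan(-10.043°) = 0.2780, H₀ = 1.2891 rad.
Bracket: H₀ sin φ sin δ + cos φ cos δ sin H₀ = 1.2891×0.84339×-0.17438 + 0.53730×0.98468×0.96059 = -0.189588 + 0.508218 = 0.318630.
Inverse-square distance factor (a/d)² = 1.0243² = 1.049190.
Q̄ = (S₀/π) × 1.049190 × [bracket] = (1361/π) × 1.049190 × 0.318630 = 144.8 W/m².

Q̄ ≈ 145 W/m²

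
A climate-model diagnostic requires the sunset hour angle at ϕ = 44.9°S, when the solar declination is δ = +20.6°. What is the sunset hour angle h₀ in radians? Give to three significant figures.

h₀ = 1.19 rad

cos h₀ = −tan ϕ · tan δ = −tan(-44.9°) × tan(+20.600°) = 0.3746, so h₀ = 1.1869 rad = 68.00°.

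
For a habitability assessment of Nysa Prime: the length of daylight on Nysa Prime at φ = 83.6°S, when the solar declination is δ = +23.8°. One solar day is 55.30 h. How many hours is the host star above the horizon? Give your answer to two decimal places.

cos H₀ = −tan φ · tan δ = 3.9321 ≥ 1, so the host star never rises (polar night) and H₀ = 0.
Daylight = 2H₀/(2π) × 55.30 h = (0.0000/π) × 55.30 = 0.00 h.

0.00 h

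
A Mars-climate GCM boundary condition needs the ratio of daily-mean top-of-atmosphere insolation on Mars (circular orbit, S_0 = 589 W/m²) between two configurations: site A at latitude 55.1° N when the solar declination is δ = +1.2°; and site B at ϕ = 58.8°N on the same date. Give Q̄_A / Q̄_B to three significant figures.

— Configuration A (ϕ=+55.1°):
cos h₀ = −tan(+55.1°) tan(+1.200°) = -0.0300, h₀ = 1.6008 rad.
Bracket: h₀ sin ϕ sin δ + cos ϕ cos δ sin h₀ = 1.6008×0.82015×0.02094 + 0.57215×0.99978×0.99955 = 0.027492 + 0.571767 = 0.599259.
Q̄ = (S_0/π) × [bracket] = (589/π) × 0.599259 = 112.35 W/m².
— Configuration B (ϕ=+58.8°):
cos h₀ = −tan(+58.8°) tan(+1.200°) = -0.0346, h₀ = 1.6054 rad.
Bracket: h₀ sin ϕ sin δ + cos ϕ cos δ sin h₀ = 1.6054×0.85536×0.02094 + 0.51803×0.99978×0.99940 = 0.028755 + 0.517605 = 0.546360.
Q̄ = (S_0/π) × [bracket] = (589/π) × 0.546360 = 102.43 W/m².
Ratio Q̄_A / Q̄_B = 112.35 / 102.43 = 1.097.

Q̄_A / Q̄_B ≈ 1.10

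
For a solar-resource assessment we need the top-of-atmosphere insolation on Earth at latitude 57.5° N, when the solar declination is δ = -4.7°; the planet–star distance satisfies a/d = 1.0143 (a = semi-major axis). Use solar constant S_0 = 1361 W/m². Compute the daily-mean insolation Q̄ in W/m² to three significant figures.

cos h₀ = −tan(+57.5°) tan(-4.700°) = 0.1291, h₀ = 1.4414 rad.
Bracket: h₀ sin ϕ sin δ + cos ϕ cos δ sin h₀ = 1.4414×0.84339×-0.08194 + 0.53730×0.99664×0.99164 = -0.099611 + 0.531018 = 0.431407.
Inverse-square distance factor (a/d)² = 1.0143² = 1.028804.
Q̄ = (S_0/π) × 1.028804 × [bracket] = (1361/π) × 1.028804 × 0.431407 = 192.3 W/m².

Q̄ ≈ 192 W/m²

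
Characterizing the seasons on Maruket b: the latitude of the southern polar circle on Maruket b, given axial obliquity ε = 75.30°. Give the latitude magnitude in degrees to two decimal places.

The polar circle is the lowest latitude that experiences at least one full rotation of continuous darkness at the northern-summer solstice; it lies at |φ| = 90° − ε = 90° − 75.30° = 14.70°.

14.70°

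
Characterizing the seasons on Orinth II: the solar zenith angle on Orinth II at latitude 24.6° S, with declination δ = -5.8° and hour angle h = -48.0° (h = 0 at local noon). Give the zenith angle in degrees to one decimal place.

cos θ_z = sin ϕ sin δ + cos ϕ cos δ cos h = 0.042068 + 0.605283 = 0.647351.
θ_z = arccos(0.647351) = 49.7°.

θ_z = 49.7°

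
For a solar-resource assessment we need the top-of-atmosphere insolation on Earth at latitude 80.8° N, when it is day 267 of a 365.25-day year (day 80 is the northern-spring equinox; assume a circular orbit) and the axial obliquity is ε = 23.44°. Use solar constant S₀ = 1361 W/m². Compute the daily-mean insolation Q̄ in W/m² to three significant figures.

Solar longitude: λ_s = 360° × (267 − 80)/365.25 = 184.312°.
sin δ = sin 23.44° × sin 184.312° = -0.02991, so δ = -1.714°.
cos H₀ = −tan(+80.8°) tan(-1.714°) = 0.1847, H₀ = 1.3850 rad.
Bracket: H₀ sin φ sin δ + cos φ cos δ sin H₀ = 1.3850×0.98714×-0.02991 + 0.15988×0.99955×0.98279 = -0.040893 + 0.157058 = 0.116165.
Q̄ = (S₀/π) × [bracket] = (1361/π) × 0.116165 = 50.32 W/m².

Q̄ ≈ 50.3 W/m²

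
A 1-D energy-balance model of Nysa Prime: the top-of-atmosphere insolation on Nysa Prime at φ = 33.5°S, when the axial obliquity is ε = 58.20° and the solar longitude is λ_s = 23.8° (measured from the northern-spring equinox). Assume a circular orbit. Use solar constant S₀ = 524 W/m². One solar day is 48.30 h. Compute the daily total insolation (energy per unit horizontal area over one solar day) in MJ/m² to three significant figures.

14.8 MJ/m²

Solar declination: sin δ = sin ε · sin λ_s = sin 58.20° × sin 23.8° = 0.34297, so δ = +20.058°.
cos H₀ = −tan(-33.5°) tan(+20.058°) = 0.2417, H₀ = 1.3267 rad.
Bracket: H₀ sin φ sin δ + cos φ cos δ sin H₀ = 1.3267×-0.55194×0.34297 + 0.83389×0.93935×0.97036 = -0.251143 + 0.760097 = 0.508954.
Q̄ = (S₀/π) × [bracket] = (524/π) × 0.508954 = 84.891 W/m².
Daily total = Q̄ × 48.30 h × 3600 s/h = 84.891 × 48.30 × 3600 / 10⁶ = 14.76 MJ/m².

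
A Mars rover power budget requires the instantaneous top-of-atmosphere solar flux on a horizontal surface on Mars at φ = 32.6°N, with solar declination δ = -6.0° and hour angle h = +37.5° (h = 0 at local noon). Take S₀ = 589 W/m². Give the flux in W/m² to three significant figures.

358 W/m²

cos θ_z = sin φ sin δ + cos φ cos δ cos h = -0.056317 + 0.664701 = 0.608384.
Flux = S₀ · cos θ_z = 589 × 0.608384 = 358.3 W/m².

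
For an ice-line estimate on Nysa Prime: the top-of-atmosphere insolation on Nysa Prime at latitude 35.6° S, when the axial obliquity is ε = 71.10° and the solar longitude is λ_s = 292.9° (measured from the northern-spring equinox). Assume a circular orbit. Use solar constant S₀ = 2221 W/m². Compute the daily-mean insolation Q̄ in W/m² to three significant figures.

Q̄ ≈ 1.13e+03 W/m²

Solar declination: sin δ = sin ε · sin λ_s = sin 71.10° × sin 292.9° = -0.87152, so δ = -60.636°.
cos H₀ = −tan(-35.6°) tan(-60.636°) = -1.2724 ≤ −1 ⇒ polar day, H₀ = π.
Bracket: H₀ sin φ sin δ + cos φ cos δ sin H₀ = 3.1416×-0.58212×-0.87152 + 0.81310×0.49036×0.00000 = 1.593825 + 0.000000 = 1.593825.
Q̄ = (S₀/π) × [bracket] = (2221/π) × 1.593825 = 1127 W/m².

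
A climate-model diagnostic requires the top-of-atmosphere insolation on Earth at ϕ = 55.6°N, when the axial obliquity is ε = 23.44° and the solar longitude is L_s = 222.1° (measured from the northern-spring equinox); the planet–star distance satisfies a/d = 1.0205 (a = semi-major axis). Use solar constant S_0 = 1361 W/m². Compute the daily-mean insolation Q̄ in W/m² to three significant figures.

Q̄ ≈ 110 W/m²

Solar declination: sin δ = sin ε · sin L_s = sin 23.44° × sin 222.1° = -0.26669, so δ = -15.467°.
cos h₀ = −tan(+55.6°) tan(-15.467°) = 0.4041, h₀ = 1.1548 rad.
Bracket: h₀ sin ϕ sin δ + cos ϕ cos δ sin h₀ = 1.1548×0.82511×-0.26669 + 0.56497×0.96378×0.91470 = -0.254112 + 0.498060 = 0.243948.
Inverse-square distance factor (a/d)² = 1.0205² = 1.041420.
Q̄ = (S_0/π) × 1.041420 × [bracket] = (1361/π) × 1.041420 × 0.243948 = 110.1 W/m².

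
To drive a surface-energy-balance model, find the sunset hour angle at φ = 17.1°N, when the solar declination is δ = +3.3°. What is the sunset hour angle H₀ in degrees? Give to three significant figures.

cos H₀ = −tan φ · tan δ = −tan(+17.1°) × tan(+3.300°) = -0.0177, so H₀ = 1.5885 rad = 91.02°.

H₀ = 91.0°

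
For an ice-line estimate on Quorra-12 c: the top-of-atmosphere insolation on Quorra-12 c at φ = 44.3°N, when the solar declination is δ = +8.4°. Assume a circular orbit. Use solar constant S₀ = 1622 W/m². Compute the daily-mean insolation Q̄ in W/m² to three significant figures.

cos H₀ = −tan(+44.3°) tan(+8.400°) = -0.1441, H₀ = 1.7154 rad.
Bracket: H₀ sin φ sin δ + cos φ cos δ sin H₀ = 1.7154×0.69842×0.14608 + 0.71569×0.98927×0.98956 = 0.175014 + 0.700619 = 0.875633.
Q̄ = (S₀/π) × [bracket] = (1622/π) × 0.875633 = 452.1 W/m².

Q̄ ≈ 452 W/m²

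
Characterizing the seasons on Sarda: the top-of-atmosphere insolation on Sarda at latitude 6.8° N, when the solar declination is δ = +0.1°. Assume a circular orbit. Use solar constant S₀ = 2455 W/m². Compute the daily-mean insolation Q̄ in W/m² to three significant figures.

cos H₀ = −tan(+6.8°) tan(+0.100°) = -0.0002, H₀ = 1.5710 rad.
Bracket: H₀ sin φ sin δ + cos φ cos δ sin H₀ = 1.5710×0.11840×0.00175 + 0.99297×1.00000×1.00000 = 0.000326 + 0.992970 = 0.993296.
Q̄ = (S₀/π) × [bracket] = (2455/π) × 0.993296 = 776.2 W/m².

Q̄ ≈ 776 W/m²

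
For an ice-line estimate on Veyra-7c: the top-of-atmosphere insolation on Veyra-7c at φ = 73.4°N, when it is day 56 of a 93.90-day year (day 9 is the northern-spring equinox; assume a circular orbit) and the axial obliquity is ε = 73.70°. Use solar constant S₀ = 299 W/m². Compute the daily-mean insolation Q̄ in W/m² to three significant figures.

Solar longitude: λ_s = 360° × (56 − 9)/93.90 = 180.192°.
sin δ = sin 73.70° × sin 180.192° = -0.00321, so δ = -0.184°.
cos H₀ = −tan(+73.4°) tan(-0.184°) = 0.0108, H₀ = 1.5600 rad.
Bracket: H₀ sin φ sin δ + cos φ cos δ sin H₀ = 1.5600×0.95832×-0.00321 + 0.28569×0.99999×0.99994 = -0.004799 + 0.285670 = 0.280871.
Q̄ = (S₀/π) × [bracket] = (299/π) × 0.280871 = 26.73 W/m².

Q̄ ≈ 26.7 W/m²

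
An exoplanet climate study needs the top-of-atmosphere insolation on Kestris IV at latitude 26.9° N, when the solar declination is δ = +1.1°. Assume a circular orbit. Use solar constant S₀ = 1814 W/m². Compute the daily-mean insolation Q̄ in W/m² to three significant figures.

Q̄ ≈ 523 W/m²

cos H₀ = −tan(+26.9°) tan(+1.100°) = -0.0097, H₀ = 1.5805 rad.
Bracket: H₀ sin φ sin δ + cos φ cos δ sin H₀ = 1.5805×0.45243×0.01920 + 0.89180×0.99982×0.99995 = 0.013729 + 0.891595 = 0.905324.
Q̄ = (S₀/π) × [bracket] = (1814/π) × 0.905324 = 522.7 W/m².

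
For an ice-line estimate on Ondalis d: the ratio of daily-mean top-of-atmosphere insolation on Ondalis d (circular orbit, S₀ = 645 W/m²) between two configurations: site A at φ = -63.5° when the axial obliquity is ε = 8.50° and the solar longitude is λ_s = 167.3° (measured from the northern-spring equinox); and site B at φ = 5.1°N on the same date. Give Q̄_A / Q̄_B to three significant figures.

— Configuration A (φ=-63.5°):
Solar declination: sin δ = sin ε · sin λ_s = sin 8.50° × sin 167.3° = 0.03250, so δ = +1.862°.
cos H₀ = −tan(-63.5°) tan(+1.862°) = 0.0652, H₀ = 1.5055 rad.
Bracket: H₀ sin φ sin δ + cos φ cos δ sin H₀ = 1.5055×-0.89493×0.03250 + 0.44620×0.99947×0.99787 = -0.043788 + 0.445014 = 0.401226.
Q̄ = (S₀/π) × [bracket] = (645/π) × 0.401226 = 82.376 W/m².
— Configuration B (φ=+5.1°):
cos H₀ = −tan(+5.1°) tan(+1.862°) = -0.0029, H₀ = 1.5737 rad.
Bracket: H₀ sin φ sin δ + cos φ cos δ sin H₀ = 1.5737×0.08889×0.03250 + 0.99604×0.99947×1.00000 = 0.004546 + 0.995512 = 1.000058.
Q̄ = (S₀/π) × [bracket] = (645/π) × 1.000058 = 205.32 W/m².
Ratio Q̄_A / Q̄_B = 82.376 / 205.32 = 0.4012.

Q̄_A / Q̄_B ≈ 0.401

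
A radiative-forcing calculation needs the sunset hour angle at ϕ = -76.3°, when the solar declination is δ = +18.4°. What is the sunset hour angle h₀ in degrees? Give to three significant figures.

h₀ = 0.00°

cos h₀ = −tan ϕ · tan δ = 1.3646 ≥ 1, so the Sun never rises (polar night) and h₀ = 0.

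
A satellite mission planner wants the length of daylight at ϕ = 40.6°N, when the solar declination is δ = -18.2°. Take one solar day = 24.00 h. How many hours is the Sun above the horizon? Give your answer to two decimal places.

cos h₀ = −tan ϕ · tan δ = −tan(+40.6°) × tan(-18.200°) = 0.2818, so h₀ = 1.2851 rad = 73.63°.
Daylight = 2h₀/(2π) × 24.00 h = (1.2851/π) × 24.00 = 9.82 h.

9.82 h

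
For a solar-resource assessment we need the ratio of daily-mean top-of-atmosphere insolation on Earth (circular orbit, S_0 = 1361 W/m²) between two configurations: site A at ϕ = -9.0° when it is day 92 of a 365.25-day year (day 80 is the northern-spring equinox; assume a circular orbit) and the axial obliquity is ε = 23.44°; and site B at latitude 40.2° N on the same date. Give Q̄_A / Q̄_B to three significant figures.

Q̄_A / Q̄_B ≈ 1.14

— Configuration A (ϕ=-9.0°):
Solar longitude: L_s = 360° × (92 − 80)/365.25 = 11.828°.
sin δ = sin 23.44° × sin 11.828° = 0.08153, so δ = +4.677°.
cos h₀ = −tan(-9.0°) tan(+4.677°) = 0.0130, h₀ = 1.5578 rad.
Bracket: h₀ sin ϕ sin δ + cos ϕ cos δ sin h₀ = 1.5578×-0.15643×0.08153 + 0.98769×0.99667×0.99992 = -0.019868 + 0.984322 = 0.964454.
Q̄ = (S_0/π) × [bracket] = (1361/π) × 0.964454 = 417.82 W/m².
— Configuration B (ϕ=+40.2°):
cos h₀ = −tan(+40.2°) tan(+4.677°) = -0.0691, h₀ = 1.6400 rad.
Bracket: h₀ sin ϕ sin δ + cos ϕ cos δ sin h₀ = 1.6400×0.64546×0.08153 + 0.76380×0.99667×0.99761 = 0.086304 + 0.759437 = 0.845741.
Q̄ = (S_0/π) × [bracket] = (1361/π) × 0.845741 = 366.39 W/m².
Ratio Q̄_A / Q̄_B = 417.82 / 366.39 = 1.140.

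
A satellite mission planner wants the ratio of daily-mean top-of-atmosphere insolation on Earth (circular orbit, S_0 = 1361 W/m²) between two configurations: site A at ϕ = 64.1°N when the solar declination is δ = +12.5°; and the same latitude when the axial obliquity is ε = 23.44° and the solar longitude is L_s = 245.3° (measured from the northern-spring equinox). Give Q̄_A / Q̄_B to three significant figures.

— Configuration A (ϕ=+64.1°):
cos h₀ = −tan(+64.1°) tan(+12.500°) = -0.4566, h₀ = 2.0449 rad.
Bracket: h₀ sin ϕ sin δ + cos ϕ cos δ sin h₀ = 2.0449×0.89956×0.21644 + 0.43680×0.97630×0.88969 = 0.398144 + 0.379406 = 0.777550.
Q̄ = (S_0/π) × [bracket] = (1361/π) × 0.777550 = 336.85 W/m².
— Configuration B (ϕ=+64.1°):
Solar declination: sin δ = sin ε · sin L_s = sin 23.44° × sin 245.3° = -0.36139, so δ = -21.186°.
cos h₀ = −tan(+64.1°) tan(-21.186°) = 0.7982, h₀ = 0.6465 rad.
Bracket: h₀ sin ϕ sin δ + cos ϕ cos δ sin h₀ = 0.6465×0.89956×-0.36139 + 0.43680×0.93241×0.60238 = -0.210172 + 0.245335 = 0.035163.
Q̄ = (S_0/π) × [bracket] = (1361/π) × 0.035163 = 15.233 W/m².
Ratio Q̄_A / Q̄_B = 336.85 / 15.233 = 22.11.

Q̄_A / Q̄_B ≈ 22.1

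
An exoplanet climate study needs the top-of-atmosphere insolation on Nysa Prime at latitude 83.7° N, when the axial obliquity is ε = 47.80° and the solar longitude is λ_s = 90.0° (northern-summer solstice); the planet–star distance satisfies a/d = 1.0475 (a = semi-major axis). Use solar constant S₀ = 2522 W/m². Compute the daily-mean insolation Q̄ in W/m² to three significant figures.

Solar declination: sin δ = sin ε · sin λ_s = sin 47.80° × sin 90.0° = 0.74080, so δ = +47.800°.
cos H₀ = −tan(+83.7°) tan(+47.800°) = -9.9895 ≤ −1 ⇒ polar day, H₀ = π.
Bracket: H₀ sin φ sin δ + cos φ cos δ sin H₀ = 3.1416×0.99396×0.74080 + 0.10973×0.67172×0.00000 = 2.313240 + 0.000000 = 2.313240.
Inverse-square distance factor (a/d)² = 1.0475² = 1.097256.
Q̄ = (S₀/π) × 1.097256 × [bracket] = (2522/π) × 1.097256 × 2.313240 = 2038 W/m².

Q̄ ≈ 2.04e+03 W/m²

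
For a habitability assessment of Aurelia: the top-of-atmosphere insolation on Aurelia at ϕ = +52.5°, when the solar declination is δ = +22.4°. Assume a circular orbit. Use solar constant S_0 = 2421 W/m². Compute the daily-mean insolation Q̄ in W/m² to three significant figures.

Q̄ ≈ 864 W/m²

cos h₀ = −tan(+52.5°) tan(+22.400°) = -0.5372, h₀ = 2.1379 rad.
Bracket: h₀ sin ϕ sin δ + cos ϕ cos δ sin h₀ = 2.1379×0.79335×0.38107 + 0.60876×0.92455×0.84349 = 0.646334 + 0.474741 = 1.121075.
Q̄ = (S_0/π) × [bracket] = (2421/π) × 1.121075 = 863.9 W/m².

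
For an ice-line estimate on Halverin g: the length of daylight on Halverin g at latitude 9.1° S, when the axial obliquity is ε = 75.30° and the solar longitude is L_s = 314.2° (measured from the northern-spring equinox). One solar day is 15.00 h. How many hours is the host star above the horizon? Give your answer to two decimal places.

Solar declination: sin δ = sin ε · sin L_s = sin 75.30° × sin 314.2° = -0.69344, so δ = -43.903°.
cos h₀ = −tan ϕ · tan δ = −tan(-9.1°) × tan(-43.903°) = -0.1542, so h₀ = 1.7256 rad = 98.87°.
Daylight = 2h₀/(2π) × 15.00 h = (1.7256/π) × 15.00 = 8.24 h.

8.24 h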